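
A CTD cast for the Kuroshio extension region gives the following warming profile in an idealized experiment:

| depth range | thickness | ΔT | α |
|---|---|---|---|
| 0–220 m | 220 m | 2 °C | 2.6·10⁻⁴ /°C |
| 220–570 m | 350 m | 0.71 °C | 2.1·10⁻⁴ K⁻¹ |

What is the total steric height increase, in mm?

Layer 1: 2.6×10⁻⁴ × 2 × 220 = 0.11440 m
Layer 2: 350 × 0.71 × 2.1×10⁻⁴ = 0.052185 m
Δh = 0.11440 + 0.052185 = 0.166585 m ≈ 167 mm

about 167 mm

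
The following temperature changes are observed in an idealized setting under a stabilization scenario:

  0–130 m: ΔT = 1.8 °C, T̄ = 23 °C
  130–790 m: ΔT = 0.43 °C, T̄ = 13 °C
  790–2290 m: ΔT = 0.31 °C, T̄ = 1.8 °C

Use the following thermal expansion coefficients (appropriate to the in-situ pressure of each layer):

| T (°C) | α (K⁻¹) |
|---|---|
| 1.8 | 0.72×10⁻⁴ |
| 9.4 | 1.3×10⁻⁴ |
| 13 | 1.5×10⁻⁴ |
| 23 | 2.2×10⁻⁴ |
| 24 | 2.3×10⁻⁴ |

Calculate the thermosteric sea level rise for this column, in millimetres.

Layer 1 at 23 °C → α = 2.2×10⁻⁴ K⁻¹
Layer 2 at 13 °C → α = 1.5×10⁻⁴ K⁻¹
Layer 3 at 1.8 °C → α = 0.72×10⁻⁴ K⁻¹
Layer 1: 1.8 × 130 × 2.2×10⁻⁴ = 0.05148 m
130–790 m: 660 × 0.43 × 1.5×10⁻⁴ = 0.04257 m
Layer 3: 0.72×10⁻⁴ × 0.31 × 1500 = 0.03348 m
Δh = 0.05148 + 0.04257 + 0.03348 = 0.12753 m ≈ 128 mm

128 mm of thermosteric rise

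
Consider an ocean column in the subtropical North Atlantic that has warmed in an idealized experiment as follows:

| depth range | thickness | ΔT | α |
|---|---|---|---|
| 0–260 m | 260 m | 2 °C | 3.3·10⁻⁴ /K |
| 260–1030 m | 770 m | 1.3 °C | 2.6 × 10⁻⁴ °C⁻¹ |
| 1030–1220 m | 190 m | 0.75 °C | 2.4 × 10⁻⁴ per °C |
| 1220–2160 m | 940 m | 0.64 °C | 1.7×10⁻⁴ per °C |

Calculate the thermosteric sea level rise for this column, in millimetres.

3.3×10⁻⁴ × 260 × 2 = 0.17160 m
Layer 2: 2.6×10⁻⁴ × 770 × 1.3 = 0.26026 m
1030–1220 m: 0.75 × 2.4×10⁻⁴ × 190 = 0.03420 m
1220–2160 m: 0.64 × 1.7×10⁻⁴ × 940 = 0.102272 m
Δh = 0.17160 + 0.26026 + 0.03420 + 0.102272 = 0.568332 m ≈ 570 mm

570 mm of thermosteric rise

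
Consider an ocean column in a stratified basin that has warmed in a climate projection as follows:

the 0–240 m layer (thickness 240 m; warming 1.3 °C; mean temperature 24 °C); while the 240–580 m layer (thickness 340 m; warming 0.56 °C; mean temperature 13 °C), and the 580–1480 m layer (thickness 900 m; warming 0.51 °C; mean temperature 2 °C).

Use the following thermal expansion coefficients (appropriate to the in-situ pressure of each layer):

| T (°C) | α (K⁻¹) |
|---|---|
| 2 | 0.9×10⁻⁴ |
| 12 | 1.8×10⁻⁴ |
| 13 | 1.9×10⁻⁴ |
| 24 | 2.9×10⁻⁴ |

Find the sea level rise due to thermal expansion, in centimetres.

Layer 1 at 24 °C → α = 2.9×10⁻⁴ K⁻¹
Layer 2 at 13 °C → α = 1.9×10⁻⁴ K⁻¹
Layer 3 at 2 °C → α = 0.9×10⁻⁴ K⁻¹
Layer 1: 2.9×10⁻⁴ × 240 × 1.3 = 0.09048 m
340 × 0.56 × 1.9×10⁻⁴ = 0.036176 m
0.51 × 900 × 0.9×10⁻⁴ = 0.04131 m
Δh = 0.09048 + 0.036176 + 0.04131 = 0.167966 m

16.8 cm of thermosteric rise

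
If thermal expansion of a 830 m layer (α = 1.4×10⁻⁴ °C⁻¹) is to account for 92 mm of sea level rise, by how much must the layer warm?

ΔT ≈ 0.792 °C

ΔT = Δh/(αH) = 0.092 / (1.4×10⁻⁴ × 830) ≈ 0.7917 °C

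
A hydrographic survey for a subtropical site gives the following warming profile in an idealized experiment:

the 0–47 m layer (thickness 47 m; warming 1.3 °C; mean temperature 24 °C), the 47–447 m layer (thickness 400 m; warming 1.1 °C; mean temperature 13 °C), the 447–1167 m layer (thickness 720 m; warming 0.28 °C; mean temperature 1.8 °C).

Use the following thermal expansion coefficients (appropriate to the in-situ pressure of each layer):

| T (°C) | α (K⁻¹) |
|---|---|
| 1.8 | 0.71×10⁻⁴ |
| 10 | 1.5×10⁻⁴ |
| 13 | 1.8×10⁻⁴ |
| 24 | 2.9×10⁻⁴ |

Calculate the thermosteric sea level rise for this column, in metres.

Layer 1 at 24 °C → α = 2.9×10⁻⁴ K⁻¹
Layer 2 at 13 °C → α = 1.8×10⁻⁴ K⁻¹
Layer 3 at 1.8 °C → α = 0.71×10⁻⁴ K⁻¹
0–47 m: 2.9×10⁻⁴ × 47 × 1.3 = 0.017719 m
1.1 × 1.8×10⁻⁴ × 400 = 0.07920 m
Layer 3: 0.28 × 720 × 0.71×10⁻⁴ = 0.0143136 m
Δh = 0.017719 + 0.07920 + 0.0143136 = 0.1112326 m

about 0.111 m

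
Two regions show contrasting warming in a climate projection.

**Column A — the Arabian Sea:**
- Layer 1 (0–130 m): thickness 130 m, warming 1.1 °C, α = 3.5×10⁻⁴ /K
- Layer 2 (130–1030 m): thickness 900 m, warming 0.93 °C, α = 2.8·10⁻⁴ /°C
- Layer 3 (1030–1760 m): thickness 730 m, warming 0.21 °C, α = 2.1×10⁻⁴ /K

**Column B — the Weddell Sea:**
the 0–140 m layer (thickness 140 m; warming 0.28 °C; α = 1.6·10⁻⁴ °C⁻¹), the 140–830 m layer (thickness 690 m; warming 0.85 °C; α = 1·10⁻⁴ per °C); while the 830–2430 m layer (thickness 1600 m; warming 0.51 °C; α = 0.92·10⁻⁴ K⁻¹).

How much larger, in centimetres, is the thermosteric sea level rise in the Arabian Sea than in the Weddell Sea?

Δh_A − Δh_B ≈ 17.7 cm

A Layer 1: 130 × 1.1 × 3.5×10⁻⁴ = 0.05005 m
A 0.93 × 2.8×10⁻⁴ × 900 = 0.23436 m
A Layer 3: 0.21 × 2.1×10⁻⁴ × 730 = 0.032193 m
A total: 0.316603 m
B 1.6×10⁻⁴ × 0.28 × 140 = 0.006272 m
B 0.85 × 1×10⁻⁴ × 690 = 0.05865 m
B Layer 3: 0.92×10⁻⁴ × 1600 × 0.51 = 0.075072 m
B total: 0.139994 m
Difference: 0.316603 − 0.139994 = 0.176609 m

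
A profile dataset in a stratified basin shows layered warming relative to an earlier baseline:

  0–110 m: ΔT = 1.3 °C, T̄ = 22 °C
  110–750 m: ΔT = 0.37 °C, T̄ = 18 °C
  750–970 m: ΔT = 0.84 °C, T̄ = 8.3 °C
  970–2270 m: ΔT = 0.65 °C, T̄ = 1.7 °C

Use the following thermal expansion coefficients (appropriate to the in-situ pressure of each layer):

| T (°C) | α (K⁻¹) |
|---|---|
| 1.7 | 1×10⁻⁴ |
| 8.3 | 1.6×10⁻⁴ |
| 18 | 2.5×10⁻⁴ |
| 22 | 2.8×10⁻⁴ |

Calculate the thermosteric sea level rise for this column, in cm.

Layer 1 at 22 °C → α = 2.8×10⁻⁴ K⁻¹
Layer 2 at 18 °C → α = 2.5×10⁻⁴ K⁻¹
Layer 3 at 8.3 °C → α = 1.6×10⁻⁴ K⁻¹
Layer 4 at 1.7 °C → α = 1×10⁻⁴ K⁻¹
0–110 m: 1.3 × 110 × 2.8×10⁻⁴ = 0.04004 m
0.37 × 2.5×10⁻⁴ × 640 = 0.05920 m
Layer 3: 220 × 0.84 × 1.6×10⁻⁴ = 0.029568 m
970–2270 m: 1×10⁻⁴ × 1300 × 0.65 = 0.08450 m
Δh = 0.04004 + 0.05920 + 0.029568 + 0.08450 = 0.213308 m ≈ 21.3 cm

21.3 cm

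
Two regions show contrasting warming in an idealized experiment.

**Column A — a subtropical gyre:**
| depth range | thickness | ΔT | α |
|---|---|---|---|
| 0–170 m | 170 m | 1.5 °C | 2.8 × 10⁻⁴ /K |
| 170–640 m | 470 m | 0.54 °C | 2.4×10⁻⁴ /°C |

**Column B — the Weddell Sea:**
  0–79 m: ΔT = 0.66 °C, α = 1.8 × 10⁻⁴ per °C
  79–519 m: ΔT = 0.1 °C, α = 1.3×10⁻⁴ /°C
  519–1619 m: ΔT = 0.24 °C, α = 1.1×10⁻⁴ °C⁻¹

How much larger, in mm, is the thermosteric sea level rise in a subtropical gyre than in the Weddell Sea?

Δh_A − Δh_B ≈ 88.2 mm

A Layer 1: 170 × 1.5 × 2.8×10⁻⁴ = 0.07140 m
A Layer 2: 470 × 0.54 × 2.4×10⁻⁴ = 0.060912 m
A total: 0.132312 m
B Layer 1: 1.8×10⁻⁴ × 79 × 0.66 = 0.0093852 m
B 79–519 m: 1.3×10⁻⁴ × 0.1 × 440 = 0.00572 m
B Layer 3: 1.1×10⁻⁴ × 0.24 × 1100 = 0.02904 m
B total: 0.0441452 m
Difference: 0.132312 − 0.0441452 = 0.0881668 m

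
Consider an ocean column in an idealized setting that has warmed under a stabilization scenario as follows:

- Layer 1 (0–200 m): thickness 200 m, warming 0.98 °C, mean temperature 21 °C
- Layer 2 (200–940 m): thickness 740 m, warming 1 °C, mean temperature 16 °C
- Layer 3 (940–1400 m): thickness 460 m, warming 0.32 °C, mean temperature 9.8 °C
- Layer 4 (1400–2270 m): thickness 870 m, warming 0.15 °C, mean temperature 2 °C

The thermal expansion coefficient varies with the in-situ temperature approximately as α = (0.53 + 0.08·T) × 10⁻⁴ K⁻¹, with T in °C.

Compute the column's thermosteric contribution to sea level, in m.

about 0.206 m

Layer 1: α = (0.53 + 0.08×21)×10⁻⁴ = 2.21×10⁻⁴ K⁻¹
Layer 2: α = (0.53 + 0.08×16)×10⁻⁴ = 1.81×10⁻⁴ K⁻¹
Layer 3: α = (0.53 + 0.08×9.8)×10⁻⁴ = 1.314×10⁻⁴ K⁻¹
Layer 4: α = (0.53 + 0.08×2)×10⁻⁴ = 0.69×10⁻⁴ K⁻¹
Layer 1: 2.21×10⁻⁴ × 0.98 × 200 = 0.043316 m
Layer 2: 1.81×10⁻⁴ × 1 × 740 = 0.13394 m
0.32 × 1.314×10⁻⁴ × 460 = 0.01934208 m
1400–2270 m: 0.15 × 0.69×10⁻⁴ × 870 = 0.0090045 m
Δh = 0.043316 + 0.13394 + 0.01934208 + 0.0090045 = 0.20560258 m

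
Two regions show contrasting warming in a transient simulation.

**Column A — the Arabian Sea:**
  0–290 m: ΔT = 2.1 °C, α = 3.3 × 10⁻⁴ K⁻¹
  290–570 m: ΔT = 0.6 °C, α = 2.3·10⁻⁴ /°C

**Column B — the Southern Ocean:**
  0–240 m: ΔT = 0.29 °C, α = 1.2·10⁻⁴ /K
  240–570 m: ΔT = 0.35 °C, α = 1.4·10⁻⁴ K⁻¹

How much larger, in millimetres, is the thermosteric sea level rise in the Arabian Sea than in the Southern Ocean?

A Layer 1: 290 × 2.1 × 3.3×10⁻⁴ = 0.20097 m
A 290–570 m: 2.3×10⁻⁴ × 0.6 × 280 = 0.03864 m
A total: 0.23961 m
B 240 × 1.2×10⁻⁴ × 0.29 = 0.008352 m
B Layer 2: 0.35 × 1.4×10⁻⁴ × 330 = 0.01617 m
B total: 0.024522 m
Difference: 0.23961 − 0.024522 = 0.215088 m

220 mm larger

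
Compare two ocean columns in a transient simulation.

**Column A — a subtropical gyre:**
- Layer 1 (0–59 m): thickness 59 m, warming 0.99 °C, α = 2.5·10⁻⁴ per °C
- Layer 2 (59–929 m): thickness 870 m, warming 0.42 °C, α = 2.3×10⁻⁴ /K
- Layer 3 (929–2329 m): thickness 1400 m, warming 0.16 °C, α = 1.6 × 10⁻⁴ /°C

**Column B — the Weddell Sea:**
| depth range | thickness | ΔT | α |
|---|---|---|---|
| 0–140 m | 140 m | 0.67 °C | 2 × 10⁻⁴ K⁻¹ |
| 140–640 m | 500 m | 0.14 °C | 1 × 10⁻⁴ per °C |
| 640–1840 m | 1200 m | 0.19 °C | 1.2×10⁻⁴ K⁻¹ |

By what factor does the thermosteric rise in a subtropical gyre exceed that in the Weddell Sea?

2.53

A 2.5×10⁻⁴ × 0.99 × 59 = 0.0146025 m
A Layer 2: 2.3×10⁻⁴ × 870 × 0.42 = 0.084042 m
A 1.6×10⁻⁴ × 1400 × 0.16 = 0.03584 m
A total: 0.1344845 m
B 0–140 m: 140 × 2×10⁻⁴ × 0.67 = 0.01876 m
B 140–640 m: 1×10⁻⁴ × 500 × 0.14 = 0.00700 m
B 640–1840 m: 0.19 × 1200 × 1.2×10⁻⁴ = 0.02736 m
B total: 0.05312 m
Ratio: 0.1344845 / 0.05312 ≈ 2.532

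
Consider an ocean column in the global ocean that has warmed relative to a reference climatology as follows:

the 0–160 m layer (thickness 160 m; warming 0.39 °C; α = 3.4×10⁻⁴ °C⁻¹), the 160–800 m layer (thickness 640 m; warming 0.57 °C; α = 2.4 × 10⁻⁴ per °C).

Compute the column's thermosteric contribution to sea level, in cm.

about 11 cm

0–160 m: 160 × 0.39 × 3.4×10⁻⁴ = 0.021216 m
640 × 2.4×10⁻⁴ × 0.57 = 0.087552 m
Δh = 0.021216 + 0.087552 = 0.108768 m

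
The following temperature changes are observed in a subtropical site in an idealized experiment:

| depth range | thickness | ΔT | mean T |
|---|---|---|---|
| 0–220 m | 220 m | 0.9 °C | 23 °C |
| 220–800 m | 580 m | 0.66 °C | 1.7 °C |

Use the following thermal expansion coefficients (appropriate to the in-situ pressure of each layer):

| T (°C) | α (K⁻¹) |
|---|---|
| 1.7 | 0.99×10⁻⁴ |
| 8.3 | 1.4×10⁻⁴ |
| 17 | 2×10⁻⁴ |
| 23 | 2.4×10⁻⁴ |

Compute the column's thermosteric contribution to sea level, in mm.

Layer 1 at 23 °C → α = 2.4×10⁻⁴ K⁻¹
Layer 2 at 1.7 °C → α = 0.99×10⁻⁴ K⁻¹
Layer 1: 2.4×10⁻⁴ × 0.9 × 220 = 0.04752 m
220–800 m: 0.99×10⁻⁴ × 580 × 0.66 = 0.0378972 m
Δh = 0.04752 + 0.0378972 = 0.0854172 m ≈ 85.4 mm

about 85.4 mm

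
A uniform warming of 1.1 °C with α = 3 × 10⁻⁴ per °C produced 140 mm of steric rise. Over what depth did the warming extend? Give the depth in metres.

H = Δh/(αΔT) = 0.14 / (3×10⁻⁴ × 1.1) ≈ 424.2 m

about 424 m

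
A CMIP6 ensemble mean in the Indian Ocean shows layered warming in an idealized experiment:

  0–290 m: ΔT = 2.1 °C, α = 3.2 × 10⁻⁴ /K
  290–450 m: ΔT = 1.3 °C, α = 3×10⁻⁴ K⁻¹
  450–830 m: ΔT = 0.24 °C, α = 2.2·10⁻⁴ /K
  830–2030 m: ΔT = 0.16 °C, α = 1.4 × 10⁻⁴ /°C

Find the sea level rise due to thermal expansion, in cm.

about 30 cm

0–290 m: 290 × 2.1 × 3.2×10⁻⁴ = 0.19488 m
Layer 2: 1.3 × 3×10⁻⁴ × 160 = 0.06240 m
Layer 3: 2.2×10⁻⁴ × 0.24 × 380 = 0.020064 m
Layer 4: 1.4×10⁻⁴ × 1200 × 0.16 = 0.02688 m
Δh = 0.19488 + 0.06240 + 0.020064 + 0.02688 = 0.304224 m ≈ 30 cm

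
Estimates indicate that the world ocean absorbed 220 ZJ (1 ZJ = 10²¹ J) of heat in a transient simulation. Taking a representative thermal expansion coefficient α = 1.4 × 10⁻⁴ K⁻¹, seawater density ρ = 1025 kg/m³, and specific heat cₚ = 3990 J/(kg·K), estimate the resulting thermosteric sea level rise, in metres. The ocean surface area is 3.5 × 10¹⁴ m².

0.0215 m

Per unit area: Q = 220×10²¹ / (3.5×10¹⁴) ≈ 6.286×10⁸ J/m²
Δh = αQ/(ρcₚ) = 1.4×10⁻⁴ × 6.286×10⁸ / (1025 × 3990) ≈ 0.021518 m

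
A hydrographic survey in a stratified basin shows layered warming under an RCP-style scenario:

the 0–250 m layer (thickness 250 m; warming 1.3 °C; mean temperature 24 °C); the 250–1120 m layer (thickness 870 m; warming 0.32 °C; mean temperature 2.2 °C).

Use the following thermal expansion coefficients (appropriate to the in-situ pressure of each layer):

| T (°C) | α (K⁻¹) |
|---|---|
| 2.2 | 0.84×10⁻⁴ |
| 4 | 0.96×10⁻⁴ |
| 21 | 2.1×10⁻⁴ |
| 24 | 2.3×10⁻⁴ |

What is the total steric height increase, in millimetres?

about 98.1 mm

Layer 1 at 24 °C → α = 2.3×10⁻⁴ K⁻¹
Layer 2 at 2.2 °C → α = 0.84×10⁻⁴ K⁻¹
250 × 2.3×10⁻⁴ × 1.3 = 0.07475 m
0.84×10⁻⁴ × 870 × 0.32 = 0.0233856 m
Δh = 0.07475 + 0.0233856 = 0.0981356 m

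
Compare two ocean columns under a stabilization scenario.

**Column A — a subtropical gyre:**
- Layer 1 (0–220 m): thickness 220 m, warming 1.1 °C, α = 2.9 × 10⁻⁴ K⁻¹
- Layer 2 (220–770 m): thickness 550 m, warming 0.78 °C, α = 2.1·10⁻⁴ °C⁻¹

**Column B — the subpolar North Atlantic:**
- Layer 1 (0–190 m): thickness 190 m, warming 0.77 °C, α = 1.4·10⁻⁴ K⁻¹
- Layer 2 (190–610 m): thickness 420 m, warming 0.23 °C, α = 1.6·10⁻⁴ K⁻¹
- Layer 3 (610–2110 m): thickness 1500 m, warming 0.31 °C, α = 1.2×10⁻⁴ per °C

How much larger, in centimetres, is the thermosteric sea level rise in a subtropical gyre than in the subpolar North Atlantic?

A Layer 1: 2.9×10⁻⁴ × 220 × 1.1 = 0.07018 m
A Layer 2: 2.1×10⁻⁴ × 550 × 0.78 = 0.09009 m
A total: 0.16027 m
B 0–190 m: 0.77 × 190 × 1.4×10⁻⁴ = 0.020482 m
B 190–610 m: 1.6×10⁻⁴ × 420 × 0.23 = 0.015456 m
B Layer 3: 1500 × 0.31 × 1.2×10⁻⁴ = 0.05580 m
B total: 0.091738 m
Difference: 0.16027 − 0.091738 = 0.068532 m

6.9 cm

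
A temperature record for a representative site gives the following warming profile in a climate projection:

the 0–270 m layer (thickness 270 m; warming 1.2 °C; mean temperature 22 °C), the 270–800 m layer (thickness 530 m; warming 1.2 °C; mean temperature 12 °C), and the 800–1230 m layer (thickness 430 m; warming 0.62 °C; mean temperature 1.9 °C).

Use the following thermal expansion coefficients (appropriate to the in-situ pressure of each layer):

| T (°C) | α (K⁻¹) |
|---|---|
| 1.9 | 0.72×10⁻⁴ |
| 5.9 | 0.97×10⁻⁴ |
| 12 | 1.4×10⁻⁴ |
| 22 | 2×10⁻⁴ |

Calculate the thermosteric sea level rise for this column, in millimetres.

170 mm

Layer 1 at 22 °C → α = 2×10⁻⁴ K⁻¹
Layer 2 at 12 °C → α = 1.4×10⁻⁴ K⁻¹
Layer 3 at 1.9 °C → α = 0.72×10⁻⁴ K⁻¹
270 × 1.2 × 2×10⁻⁴ = 0.06480 m
270–800 m: 530 × 1.4×10⁻⁴ × 1.2 = 0.08904 m
430 × 0.62 × 0.72×10⁻⁴ = 0.0191952 m
Δh = 0.06480 + 0.08904 + 0.0191952 = 0.1730352 m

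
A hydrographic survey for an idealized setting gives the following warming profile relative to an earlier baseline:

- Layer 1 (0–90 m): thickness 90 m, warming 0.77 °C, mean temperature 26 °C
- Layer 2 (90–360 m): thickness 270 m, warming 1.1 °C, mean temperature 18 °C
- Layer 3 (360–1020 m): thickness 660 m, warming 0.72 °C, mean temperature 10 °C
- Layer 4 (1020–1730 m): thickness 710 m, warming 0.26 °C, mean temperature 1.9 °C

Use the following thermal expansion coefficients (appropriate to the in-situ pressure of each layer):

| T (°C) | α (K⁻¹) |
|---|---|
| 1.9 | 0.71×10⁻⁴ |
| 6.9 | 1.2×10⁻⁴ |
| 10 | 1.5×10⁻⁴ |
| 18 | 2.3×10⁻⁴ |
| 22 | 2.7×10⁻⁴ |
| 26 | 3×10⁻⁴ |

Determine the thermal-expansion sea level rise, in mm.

Layer 1 at 26 °C → α = 3×10⁻⁴ K⁻¹
Layer 2 at 18 °C → α = 2.3×10⁻⁴ K⁻¹
Layer 3 at 10 °C → α = 1.5×10⁻⁴ K⁻¹
Layer 4 at 1.9 °C → α = 0.71×10⁻⁴ K⁻¹
90 × 0.77 × 3×10⁻⁴ = 0.02079 m
90–360 m: 1.1 × 270 × 2.3×10⁻⁴ = 0.06831 m
360–1020 m: 1.5×10⁻⁴ × 660 × 0.72 = 0.07128 m
0.26 × 0.71×10⁻⁴ × 710 = 0.0131066 m
Δh = 0.02079 + 0.06831 + 0.07128 + 0.0131066 = 0.1734866 m

173 mm of thermosteric rise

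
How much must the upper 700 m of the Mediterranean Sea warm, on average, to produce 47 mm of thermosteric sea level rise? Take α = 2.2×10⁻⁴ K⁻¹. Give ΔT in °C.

ΔT = Δh/(αH) = 0.047 / (2.2×10⁻⁴ × 700) ≈ 0.3052 °C

about 0.31 °C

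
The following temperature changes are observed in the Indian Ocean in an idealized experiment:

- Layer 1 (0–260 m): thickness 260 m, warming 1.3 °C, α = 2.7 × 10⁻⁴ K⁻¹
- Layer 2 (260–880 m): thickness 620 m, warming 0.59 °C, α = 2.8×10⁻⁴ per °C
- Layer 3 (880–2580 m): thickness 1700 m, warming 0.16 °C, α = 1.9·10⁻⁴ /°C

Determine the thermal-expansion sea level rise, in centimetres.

Δh = 24.5 cm

260 × 1.3 × 2.7×10⁻⁴ = 0.09126 m
260–880 m: 2.8×10⁻⁴ × 620 × 0.59 = 0.102424 m
1.9×10⁻⁴ × 0.16 × 1700 = 0.05168 m
Δh = 0.09126 + 0.102424 + 0.05168 = 0.245364 m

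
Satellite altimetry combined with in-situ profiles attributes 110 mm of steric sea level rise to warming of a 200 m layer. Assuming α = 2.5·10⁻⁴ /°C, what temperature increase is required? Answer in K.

ΔT = Δh/(αH) = 0.11 / (2.5×10⁻⁴ × 200) = 2.200 K

ΔT ≈ 2.2 K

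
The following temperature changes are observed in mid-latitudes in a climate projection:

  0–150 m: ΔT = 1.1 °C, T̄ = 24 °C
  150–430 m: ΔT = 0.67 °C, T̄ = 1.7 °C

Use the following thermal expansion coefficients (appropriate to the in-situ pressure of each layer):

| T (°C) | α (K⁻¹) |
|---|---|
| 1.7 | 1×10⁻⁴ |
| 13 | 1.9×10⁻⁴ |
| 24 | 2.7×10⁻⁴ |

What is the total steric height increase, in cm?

Layer 1 at 24 °C → α = 2.7×10⁻⁴ K⁻¹
Layer 2 at 1.7 °C → α = 1×10⁻⁴ K⁻¹
Layer 1: 1.1 × 150 × 2.7×10⁻⁴ = 0.04455 m
150–430 m: 1×10⁻⁴ × 0.67 × 280 = 0.01876 m
Δh = 0.04455 + 0.01876 = 0.06331 m ≈ 6.3 cm

Δh = 6.3 cm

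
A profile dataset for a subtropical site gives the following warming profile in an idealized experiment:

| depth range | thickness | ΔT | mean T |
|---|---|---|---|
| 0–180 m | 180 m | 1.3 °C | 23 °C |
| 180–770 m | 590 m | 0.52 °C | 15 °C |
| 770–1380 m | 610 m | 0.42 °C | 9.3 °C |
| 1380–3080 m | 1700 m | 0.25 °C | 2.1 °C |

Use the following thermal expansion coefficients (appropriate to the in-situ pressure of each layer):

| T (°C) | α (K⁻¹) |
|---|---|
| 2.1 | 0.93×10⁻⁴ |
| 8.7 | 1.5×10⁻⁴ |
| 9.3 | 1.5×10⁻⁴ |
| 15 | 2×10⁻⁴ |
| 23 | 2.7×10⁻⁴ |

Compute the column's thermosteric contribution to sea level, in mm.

Layer 1 at 23 °C → α = 2.7×10⁻⁴ K⁻¹
Layer 2 at 15 °C → α = 2×10⁻⁴ K⁻¹
Layer 3 at 9.3 °C → α = 1.5×10⁻⁴ K⁻¹
Layer 4 at 2.1 °C → α = 0.93×10⁻⁴ K⁻¹
2.7×10⁻⁴ × 180 × 1.3 = 0.06318 m
180–770 m: 0.52 × 2×10⁻⁴ × 590 = 0.06136 m
770–1380 m: 610 × 0.42 × 1.5×10⁻⁴ = 0.03843 m
0.25 × 0.93×10⁻⁴ × 1700 = 0.039525 m
Δh = 0.06318 + 0.06136 + 0.03843 + 0.039525 = 0.202495 m

202 mm of thermosteric rise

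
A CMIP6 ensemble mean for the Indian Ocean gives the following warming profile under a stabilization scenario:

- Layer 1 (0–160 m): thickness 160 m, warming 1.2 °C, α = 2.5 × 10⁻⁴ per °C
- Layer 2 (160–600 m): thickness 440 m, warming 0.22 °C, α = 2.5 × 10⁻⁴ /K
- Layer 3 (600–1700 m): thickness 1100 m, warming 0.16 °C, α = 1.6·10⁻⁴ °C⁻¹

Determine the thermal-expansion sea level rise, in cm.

0–160 m: 160 × 1.2 × 2.5×10⁻⁴ = 0.04800 m
160–600 m: 440 × 0.22 × 2.5×10⁻⁴ = 0.02420 m
Layer 3: 1100 × 1.6×10⁻⁴ × 0.16 = 0.02816 m
Δh = 0.04800 + 0.02420 + 0.02816 = 0.10036 m ≈ 10.0 cm

Δh = 10.0 cm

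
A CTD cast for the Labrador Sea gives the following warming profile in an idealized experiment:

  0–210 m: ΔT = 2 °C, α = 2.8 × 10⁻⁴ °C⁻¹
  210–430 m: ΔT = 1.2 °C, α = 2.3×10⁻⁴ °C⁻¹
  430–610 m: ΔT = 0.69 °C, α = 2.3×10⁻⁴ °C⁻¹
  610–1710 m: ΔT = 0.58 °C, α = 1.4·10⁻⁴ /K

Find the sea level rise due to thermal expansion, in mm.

0–210 m: 210 × 2.8×10⁻⁴ × 2 = 0.11760 m
Layer 2: 1.2 × 2.3×10⁻⁴ × 220 = 0.06072 m
430–610 m: 180 × 0.69 × 2.3×10⁻⁴ = 0.028566 m
Layer 4: 0.58 × 1100 × 1.4×10⁻⁴ = 0.08932 m
Δh = 0.11760 + 0.06072 + 0.028566 + 0.08932 = 0.296206 m

300 mm of thermosteric rise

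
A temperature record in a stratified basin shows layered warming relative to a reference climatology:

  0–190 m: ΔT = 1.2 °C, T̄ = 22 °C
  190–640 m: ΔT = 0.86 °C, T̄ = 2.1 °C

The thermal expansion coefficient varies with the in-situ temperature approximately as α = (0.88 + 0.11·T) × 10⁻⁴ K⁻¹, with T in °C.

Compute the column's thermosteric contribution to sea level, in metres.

Layer 1: α = (0.88 + 0.11×22)×10⁻⁴ = 3.3×10⁻⁴ K⁻¹
Layer 2: α = (0.88 + 0.11×2.1)×10⁻⁴ = 1.111×10⁻⁴ K⁻¹
Layer 1: 3.3×10⁻⁴ × 1.2 × 190 = 0.07524 m
450 × 0.86 × 1.111×10⁻⁴ = 0.0429957 m
Δh = 0.07524 + 0.0429957 = 0.1182357 m ≈ 0.118 m

about 0.118 m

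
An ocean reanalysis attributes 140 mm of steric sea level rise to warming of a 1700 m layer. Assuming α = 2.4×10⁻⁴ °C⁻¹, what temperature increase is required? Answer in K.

ΔT = Δh/(αH) = 0.14 / (2.4×10⁻⁴ × 1700) ≈ 0.3431 K

about 0.343 K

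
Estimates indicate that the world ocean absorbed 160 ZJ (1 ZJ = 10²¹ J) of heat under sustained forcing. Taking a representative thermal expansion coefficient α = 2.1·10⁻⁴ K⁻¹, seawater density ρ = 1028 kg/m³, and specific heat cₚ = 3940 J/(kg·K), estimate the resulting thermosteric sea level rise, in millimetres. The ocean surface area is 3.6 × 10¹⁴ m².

Δh = 23.0 mm

Per unit area: Q = 160×10²¹ / (3.6×10¹⁴) ≈ 4.444×10⁸ J/m²
Δh = αQ/(ρcₚ) = 2.1×10⁻⁴ × 4.444×10⁸ / (1028 × 3940) ≈ 0.023041 m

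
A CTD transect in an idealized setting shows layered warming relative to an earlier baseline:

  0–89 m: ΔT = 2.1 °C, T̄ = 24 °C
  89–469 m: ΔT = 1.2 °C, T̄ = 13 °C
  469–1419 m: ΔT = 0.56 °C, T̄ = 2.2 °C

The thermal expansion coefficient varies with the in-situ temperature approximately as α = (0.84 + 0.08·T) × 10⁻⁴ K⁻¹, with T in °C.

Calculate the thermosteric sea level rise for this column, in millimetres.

Layer 1: α = (0.84 + 0.08×24)×10⁻⁴ = 2.76×10⁻⁴ K⁻¹
Layer 2: α = (0.84 + 0.08×13)×10⁻⁴ = 1.88×10⁻⁴ K⁻¹
Layer 3: α = (0.84 + 0.08×2.2)×10⁻⁴ = 1.016×10⁻⁴ K⁻¹
Layer 1: 2.1 × 2.76×10⁻⁴ × 89 = 0.0515844 m
1.88×10⁻⁴ × 380 × 1.2 = 0.085728 m
Layer 3: 950 × 0.56 × 1.016×10⁻⁴ = 0.0540512 m
Δh = 0.0515844 + 0.085728 + 0.0540512 = 0.1913636 m ≈ 190 mm

190 mm of thermosteric rise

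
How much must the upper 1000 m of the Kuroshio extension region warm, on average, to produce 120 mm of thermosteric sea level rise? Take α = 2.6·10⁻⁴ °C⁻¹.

ΔT ≈ 0.462 °C

ΔT = Δh/(αH) = 0.12 / (2.6×10⁻⁴ × 1000) ≈ 0.4615 °C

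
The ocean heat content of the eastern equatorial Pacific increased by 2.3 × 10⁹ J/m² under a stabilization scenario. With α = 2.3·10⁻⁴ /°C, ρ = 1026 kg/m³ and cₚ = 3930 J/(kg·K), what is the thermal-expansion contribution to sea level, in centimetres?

Δh = αQ/(ρcₚ) = 2.3×10⁻⁴ × 2.3×10⁹ / (1026 × 3930) ≈ 0.13119 m

13 cm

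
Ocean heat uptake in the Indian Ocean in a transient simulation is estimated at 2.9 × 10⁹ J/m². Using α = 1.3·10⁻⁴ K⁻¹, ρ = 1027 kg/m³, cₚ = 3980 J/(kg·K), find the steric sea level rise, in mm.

Δh = αQ/(ρcₚ) = 1.3×10⁻⁴ × 2.9×10⁹ / (1027 × 3980) ≈ 0.092233 m

92 mm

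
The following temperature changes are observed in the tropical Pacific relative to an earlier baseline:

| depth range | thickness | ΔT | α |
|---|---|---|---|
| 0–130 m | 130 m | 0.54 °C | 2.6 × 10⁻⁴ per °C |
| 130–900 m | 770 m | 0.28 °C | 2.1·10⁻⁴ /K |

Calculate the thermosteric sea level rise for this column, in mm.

63.5 mm of thermosteric rise

130 × 2.6×10⁻⁴ × 0.54 = 0.018252 m
2.1×10⁻⁴ × 0.28 × 770 = 0.045276 m
Δh = 0.018252 + 0.045276 = 0.063528 m ≈ 63.5 mm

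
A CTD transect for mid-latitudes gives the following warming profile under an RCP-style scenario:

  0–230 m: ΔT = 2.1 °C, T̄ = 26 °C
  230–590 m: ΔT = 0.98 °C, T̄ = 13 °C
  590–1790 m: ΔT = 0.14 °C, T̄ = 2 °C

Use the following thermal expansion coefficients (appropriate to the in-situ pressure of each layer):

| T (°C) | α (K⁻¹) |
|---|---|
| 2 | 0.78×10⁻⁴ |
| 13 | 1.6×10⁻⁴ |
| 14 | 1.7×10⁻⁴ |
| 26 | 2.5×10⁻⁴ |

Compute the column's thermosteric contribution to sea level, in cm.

19 cm

Layer 1 at 26 °C → α = 2.5×10⁻⁴ K⁻¹
Layer 2 at 13 °C → α = 1.6×10⁻⁴ K⁻¹
Layer 3 at 2 °C → α = 0.78×10⁻⁴ K⁻¹
0–230 m: 230 × 2.5×10⁻⁴ × 2.1 = 0.12075 m
Layer 2: 360 × 0.98 × 1.6×10⁻⁴ = 0.056448 m
1200 × 0.14 × 0.78×10⁻⁴ = 0.013104 m
Δh = 0.12075 + 0.056448 + 0.013104 = 0.190302 m ≈ 19 cm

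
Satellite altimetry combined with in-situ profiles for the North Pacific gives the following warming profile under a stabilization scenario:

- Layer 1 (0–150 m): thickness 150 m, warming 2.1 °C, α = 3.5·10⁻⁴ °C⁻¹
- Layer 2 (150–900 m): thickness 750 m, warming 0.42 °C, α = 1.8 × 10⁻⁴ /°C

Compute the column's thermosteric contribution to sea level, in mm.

0–150 m: 3.5×10⁻⁴ × 150 × 2.1 = 0.11025 m
Layer 2: 0.42 × 1.8×10⁻⁴ × 750 = 0.05670 m
Δh = 0.11025 + 0.05670 = 0.16695 m ≈ 167 mm

167 mm of thermosteric rise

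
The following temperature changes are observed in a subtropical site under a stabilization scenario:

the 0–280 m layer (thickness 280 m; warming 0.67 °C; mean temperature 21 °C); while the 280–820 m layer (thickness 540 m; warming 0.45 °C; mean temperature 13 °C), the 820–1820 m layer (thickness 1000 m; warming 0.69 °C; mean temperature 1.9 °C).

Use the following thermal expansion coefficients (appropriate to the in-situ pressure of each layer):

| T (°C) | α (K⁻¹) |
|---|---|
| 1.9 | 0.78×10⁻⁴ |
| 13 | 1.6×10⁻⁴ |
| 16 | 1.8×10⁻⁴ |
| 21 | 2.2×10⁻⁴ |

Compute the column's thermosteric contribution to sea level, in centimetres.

Layer 1 at 21 °C → α = 2.2×10⁻⁴ K⁻¹
Layer 2 at 13 °C → α = 1.6×10⁻⁴ K⁻¹
Layer 3 at 1.9 °C → α = 0.78×10⁻⁴ K⁻¹
280 × 0.67 × 2.2×10⁻⁴ = 0.041272 m
1.6×10⁻⁴ × 0.45 × 540 = 0.03888 m
820–1820 m: 0.69 × 1000 × 0.78×10⁻⁴ = 0.05382 m
Δh = 0.041272 + 0.03888 + 0.05382 = 0.133972 m ≈ 13.4 cm

13.4 cm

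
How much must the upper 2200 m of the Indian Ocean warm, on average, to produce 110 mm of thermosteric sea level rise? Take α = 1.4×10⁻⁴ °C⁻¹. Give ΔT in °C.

ΔT = Δh/(αH) = 0.11 / (1.4×10⁻⁴ × 2200) ≈ 0.3571 °C

0.357 °C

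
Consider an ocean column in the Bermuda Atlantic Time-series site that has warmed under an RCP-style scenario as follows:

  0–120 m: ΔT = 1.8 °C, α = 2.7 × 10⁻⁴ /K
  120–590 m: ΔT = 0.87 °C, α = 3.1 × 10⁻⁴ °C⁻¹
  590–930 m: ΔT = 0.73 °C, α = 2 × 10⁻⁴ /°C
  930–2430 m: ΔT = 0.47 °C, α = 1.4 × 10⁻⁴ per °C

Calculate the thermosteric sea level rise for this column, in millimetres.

about 333 mm

1.8 × 2.7×10⁻⁴ × 120 = 0.05832 m
Layer 2: 0.87 × 3.1×10⁻⁴ × 470 = 0.126759 m
2×10⁻⁴ × 340 × 0.73 = 0.04964 m
930–2430 m: 1500 × 1.4×10⁻⁴ × 0.47 = 0.09870 m
Δh = 0.05832 + 0.126759 + 0.04964 + 0.09870 = 0.333419 m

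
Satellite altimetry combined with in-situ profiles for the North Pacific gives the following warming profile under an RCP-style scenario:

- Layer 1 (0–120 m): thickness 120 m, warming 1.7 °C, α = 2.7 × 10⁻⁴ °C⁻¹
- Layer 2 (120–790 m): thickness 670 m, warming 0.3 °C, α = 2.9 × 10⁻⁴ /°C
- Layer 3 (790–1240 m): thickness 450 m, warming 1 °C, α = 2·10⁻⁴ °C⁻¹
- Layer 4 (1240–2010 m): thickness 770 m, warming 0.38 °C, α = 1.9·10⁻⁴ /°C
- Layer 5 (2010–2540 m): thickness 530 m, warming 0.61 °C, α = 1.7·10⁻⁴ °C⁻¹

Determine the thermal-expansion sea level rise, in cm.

120 × 1.7 × 2.7×10⁻⁴ = 0.05508 m
Layer 2: 0.3 × 670 × 2.9×10⁻⁴ = 0.05829 m
1 × 2×10⁻⁴ × 450 = 0.09000 m
Layer 4: 770 × 0.38 × 1.9×10⁻⁴ = 0.055594 m
2010–2540 m: 0.61 × 530 × 1.7×10⁻⁴ = 0.054961 m
Δh = 0.05508 + 0.05829 + 0.09000 + 0.055594 + 0.054961 = 0.313925 m

about 31.4 cm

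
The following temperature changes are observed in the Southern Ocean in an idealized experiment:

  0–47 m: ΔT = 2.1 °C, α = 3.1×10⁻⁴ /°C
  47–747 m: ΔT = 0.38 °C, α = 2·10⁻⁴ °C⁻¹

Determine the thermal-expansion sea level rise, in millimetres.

0–47 m: 2.1 × 47 × 3.1×10⁻⁴ = 0.030597 m
2×10⁻⁴ × 0.38 × 700 = 0.05320 m
Δh = 0.030597 + 0.05320 = 0.083797 m ≈ 83.8 mm

Δh ≈ 83.8 mm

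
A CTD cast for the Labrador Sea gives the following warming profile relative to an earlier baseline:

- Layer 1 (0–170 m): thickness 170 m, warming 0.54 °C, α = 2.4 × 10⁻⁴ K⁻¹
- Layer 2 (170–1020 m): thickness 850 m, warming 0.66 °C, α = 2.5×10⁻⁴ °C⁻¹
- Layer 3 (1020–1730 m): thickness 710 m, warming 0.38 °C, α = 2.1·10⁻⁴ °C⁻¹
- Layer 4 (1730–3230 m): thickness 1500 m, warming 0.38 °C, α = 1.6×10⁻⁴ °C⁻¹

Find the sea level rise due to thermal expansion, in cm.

0–170 m: 0.54 × 170 × 2.4×10⁻⁴ = 0.022032 m
Layer 2: 2.5×10⁻⁴ × 0.66 × 850 = 0.14025 m
Layer 3: 2.1×10⁻⁴ × 710 × 0.38 = 0.056658 m
1500 × 0.38 × 1.6×10⁻⁴ = 0.09120 m
Δh = 0.022032 + 0.14025 + 0.056658 + 0.09120 = 0.31014 m

Δh = 31.0 cm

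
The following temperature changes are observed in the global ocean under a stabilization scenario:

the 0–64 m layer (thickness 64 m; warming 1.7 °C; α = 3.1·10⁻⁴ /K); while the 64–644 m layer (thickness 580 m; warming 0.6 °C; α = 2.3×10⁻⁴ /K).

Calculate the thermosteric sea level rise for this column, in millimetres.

3.1×10⁻⁴ × 64 × 1.7 = 0.033728 m
64–644 m: 2.3×10⁻⁴ × 0.6 × 580 = 0.08004 m
Δh = 0.033728 + 0.08004 = 0.113768 m

Δh = 114 mm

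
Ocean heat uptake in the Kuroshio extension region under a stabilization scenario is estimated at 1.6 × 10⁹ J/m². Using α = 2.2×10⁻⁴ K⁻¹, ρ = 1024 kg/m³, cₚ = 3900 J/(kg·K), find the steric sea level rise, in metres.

Δh = αQ/(ρcₚ) = 2.2×10⁻⁴ × 1.6×10⁹ / (1024 × 3900) ≈ 0.088141 m

Δh = 0.0881 m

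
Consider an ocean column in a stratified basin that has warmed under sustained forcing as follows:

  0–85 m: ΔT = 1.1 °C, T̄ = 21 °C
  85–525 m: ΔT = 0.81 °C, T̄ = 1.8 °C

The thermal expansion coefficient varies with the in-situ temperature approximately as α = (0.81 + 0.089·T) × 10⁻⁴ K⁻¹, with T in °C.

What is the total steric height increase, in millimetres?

Layer 1: α = (0.81 + 0.089×21)×10⁻⁴ = 2.679×10⁻⁴ K⁻¹
Layer 2: α = (0.81 + 0.089×1.8)×10⁻⁴ = 0.9702×10⁻⁴ K⁻¹
1.1 × 2.679×10⁻⁴ × 85 = 0.02504865 m
Layer 2: 0.81 × 0.9702×10⁻⁴ × 440 = 0.034577928 m
Δh = 0.02504865 + 0.034577928 = 0.059626578 m

Δh ≈ 60 mm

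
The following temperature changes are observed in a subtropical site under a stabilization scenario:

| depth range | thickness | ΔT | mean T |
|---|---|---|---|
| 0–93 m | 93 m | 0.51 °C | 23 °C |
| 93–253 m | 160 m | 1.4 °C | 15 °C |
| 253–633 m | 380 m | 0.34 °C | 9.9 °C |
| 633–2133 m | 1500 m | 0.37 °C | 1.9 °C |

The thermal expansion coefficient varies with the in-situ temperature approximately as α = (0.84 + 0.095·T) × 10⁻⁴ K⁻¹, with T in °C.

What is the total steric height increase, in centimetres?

14 cm

Layer 1: α = (0.84 + 0.095×23)×10⁻⁴ = 3.025×10⁻⁴ K⁻¹
Layer 2: α = (0.84 + 0.095×15)×10⁻⁴ = 2.265×10⁻⁴ K⁻¹
Layer 3: α = (0.84 + 0.095×9.9)×10⁻⁴ = 1.7805×10⁻⁴ K⁻¹
Layer 4: α = (0.84 + 0.095×1.9)×10⁻⁴ = 1.0205×10⁻⁴ K⁻¹
93 × 3.025×10⁻⁴ × 0.51 = 0.014347575 m
Layer 2: 2.265×10⁻⁴ × 1.4 × 160 = 0.050736 m
380 × 0.34 × 1.7805×10⁻⁴ = 0.02300406 m
1500 × 1.0205×10⁻⁴ × 0.37 = 0.05663775 m
Δh = 0.014347575 + 0.050736 + 0.02300406 + 0.05663775 = 0.144725385 m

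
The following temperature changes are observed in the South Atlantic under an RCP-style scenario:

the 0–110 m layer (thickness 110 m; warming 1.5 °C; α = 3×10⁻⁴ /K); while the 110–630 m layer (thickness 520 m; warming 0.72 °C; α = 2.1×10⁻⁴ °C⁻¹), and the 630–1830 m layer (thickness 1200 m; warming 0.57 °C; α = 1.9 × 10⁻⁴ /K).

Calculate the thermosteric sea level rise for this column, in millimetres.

about 258 mm

110 × 1.5 × 3×10⁻⁴ = 0.04950 m
Layer 2: 520 × 0.72 × 2.1×10⁻⁴ = 0.078624 m
Layer 3: 1.9×10⁻⁴ × 0.57 × 1200 = 0.12996 m
Δh = 0.04950 + 0.078624 + 0.12996 = 0.258084 m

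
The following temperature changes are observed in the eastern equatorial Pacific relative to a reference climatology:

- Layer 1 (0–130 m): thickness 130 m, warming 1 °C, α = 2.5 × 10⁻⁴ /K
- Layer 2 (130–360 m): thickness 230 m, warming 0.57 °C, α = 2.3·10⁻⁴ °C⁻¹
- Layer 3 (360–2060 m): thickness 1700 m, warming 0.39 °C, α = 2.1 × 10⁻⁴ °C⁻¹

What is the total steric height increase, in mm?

Δh ≈ 202 mm

0–130 m: 2.5×10⁻⁴ × 1 × 130 = 0.03250 m
Layer 2: 2.3×10⁻⁴ × 0.57 × 230 = 0.030153 m
Layer 3: 0.39 × 1700 × 2.1×10⁻⁴ = 0.13923 m
Δh = 0.03250 + 0.030153 + 0.13923 = 0.201883 m ≈ 202 mm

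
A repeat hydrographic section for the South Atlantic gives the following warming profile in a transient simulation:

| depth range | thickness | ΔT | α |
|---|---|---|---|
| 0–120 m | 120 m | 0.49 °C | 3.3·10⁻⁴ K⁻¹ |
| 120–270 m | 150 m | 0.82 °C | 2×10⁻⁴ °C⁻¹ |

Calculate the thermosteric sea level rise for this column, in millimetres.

44 mm of thermosteric rise

120 × 0.49 × 3.3×10⁻⁴ = 0.019404 m
120–270 m: 150 × 2×10⁻⁴ × 0.82 = 0.02460 m
Δh = 0.019404 + 0.02460 = 0.044004 m ≈ 44 mm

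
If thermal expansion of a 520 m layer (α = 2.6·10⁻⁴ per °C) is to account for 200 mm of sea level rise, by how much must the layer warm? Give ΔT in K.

ΔT ≈ 1.5 K

ΔT = Δh/(αH) = 0.2 / (2.6×10⁻⁴ × 520) ≈ 1.479 K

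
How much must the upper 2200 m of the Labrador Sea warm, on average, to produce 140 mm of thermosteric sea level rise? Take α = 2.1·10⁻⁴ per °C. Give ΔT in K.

0.303 K

ΔT = Δh/(αH) = 0.14 / (2.1×10⁻⁴ × 2200) ≈ 0.3030 K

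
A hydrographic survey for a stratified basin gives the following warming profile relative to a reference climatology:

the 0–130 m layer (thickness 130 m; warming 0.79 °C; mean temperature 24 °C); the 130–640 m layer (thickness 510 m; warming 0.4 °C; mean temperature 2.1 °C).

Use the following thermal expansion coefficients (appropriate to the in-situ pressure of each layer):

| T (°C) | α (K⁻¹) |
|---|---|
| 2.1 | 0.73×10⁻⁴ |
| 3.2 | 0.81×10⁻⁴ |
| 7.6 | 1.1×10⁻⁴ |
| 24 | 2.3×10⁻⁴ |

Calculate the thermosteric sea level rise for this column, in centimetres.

3.9 cm of thermosteric rise

Layer 1 at 24 °C → α = 2.3×10⁻⁴ K⁻¹
Layer 2 at 2.1 °C → α = 0.73×10⁻⁴ K⁻¹
2.3×10⁻⁴ × 130 × 0.79 = 0.023621 m
130–640 m: 510 × 0.73×10⁻⁴ × 0.4 = 0.014892 m
Δh = 0.023621 + 0.014892 = 0.038513 m ≈ 3.9 cm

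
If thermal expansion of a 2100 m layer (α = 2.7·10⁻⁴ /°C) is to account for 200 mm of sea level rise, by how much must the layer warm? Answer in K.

0.35 K

ΔT = Δh/(αH) = 0.2 / (2.7×10⁻⁴ × 2100) ≈ 0.3527 K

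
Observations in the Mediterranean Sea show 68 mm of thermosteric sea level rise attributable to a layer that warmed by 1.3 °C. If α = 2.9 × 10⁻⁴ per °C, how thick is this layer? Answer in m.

H = Δh/(αΔT) = 0.068 / (2.9×10⁻⁴ × 1.3) ≈ 180.4 m

H ≈ 180 m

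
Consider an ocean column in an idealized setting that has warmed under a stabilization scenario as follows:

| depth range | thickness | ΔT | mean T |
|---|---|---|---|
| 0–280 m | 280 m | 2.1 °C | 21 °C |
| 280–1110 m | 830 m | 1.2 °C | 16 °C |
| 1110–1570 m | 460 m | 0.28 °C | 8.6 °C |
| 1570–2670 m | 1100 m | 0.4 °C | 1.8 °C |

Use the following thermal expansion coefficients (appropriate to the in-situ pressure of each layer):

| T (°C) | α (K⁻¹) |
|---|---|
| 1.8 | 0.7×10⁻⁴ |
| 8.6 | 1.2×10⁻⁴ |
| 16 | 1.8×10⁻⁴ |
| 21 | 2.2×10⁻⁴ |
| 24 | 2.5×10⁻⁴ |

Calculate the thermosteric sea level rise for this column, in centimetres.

Layer 1 at 21 °C → α = 2.2×10⁻⁴ K⁻¹
Layer 2 at 16 °C → α = 1.8×10⁻⁴ K⁻¹
Layer 3 at 8.6 °C → α = 1.2×10⁻⁴ K⁻¹
Layer 4 at 1.8 °C → α = 0.7×10⁻⁴ K⁻¹
0–280 m: 2.2×10⁻⁴ × 2.1 × 280 = 0.12936 m
1.8×10⁻⁴ × 1.2 × 830 = 0.17928 m
1.2×10⁻⁴ × 0.28 × 460 = 0.015456 m
Layer 4: 1100 × 0.4 × 0.7×10⁻⁴ = 0.03080 m
Δh = 0.12936 + 0.17928 + 0.015456 + 0.03080 = 0.354896 m

35.5 cm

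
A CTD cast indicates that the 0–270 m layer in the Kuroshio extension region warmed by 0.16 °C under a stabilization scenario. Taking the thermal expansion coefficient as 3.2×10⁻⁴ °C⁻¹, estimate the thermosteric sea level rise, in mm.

Δh = αΔT·H = 3.2×10⁻⁴ × 0.16 × 270 = 0.013824 m

Δh = 13.8 mm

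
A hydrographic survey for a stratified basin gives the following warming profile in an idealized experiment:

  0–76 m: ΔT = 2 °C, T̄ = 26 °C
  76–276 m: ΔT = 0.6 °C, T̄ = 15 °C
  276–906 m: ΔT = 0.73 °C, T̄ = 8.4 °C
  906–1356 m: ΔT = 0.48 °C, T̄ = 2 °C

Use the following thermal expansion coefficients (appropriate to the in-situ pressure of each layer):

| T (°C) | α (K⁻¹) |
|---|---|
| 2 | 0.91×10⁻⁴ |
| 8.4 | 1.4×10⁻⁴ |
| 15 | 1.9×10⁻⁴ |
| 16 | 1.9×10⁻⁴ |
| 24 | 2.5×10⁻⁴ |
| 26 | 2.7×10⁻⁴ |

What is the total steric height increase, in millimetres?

Layer 1 at 26 °C → α = 2.7×10⁻⁴ K⁻¹
Layer 2 at 15 °C → α = 1.9×10⁻⁴ K⁻¹
Layer 3 at 8.4 °C → α = 1.4×10⁻⁴ K⁻¹
Layer 4 at 2 °C → α = 0.91×10⁻⁴ K⁻¹
Layer 1: 76 × 2.7×10⁻⁴ × 2 = 0.04104 m
1.9×10⁻⁴ × 200 × 0.6 = 0.02280 m
Layer 3: 0.73 × 1.4×10⁻⁴ × 630 = 0.064386 m
0.91×10⁻⁴ × 0.48 × 450 = 0.019656 m
Δh = 0.04104 + 0.02280 + 0.064386 + 0.019656 = 0.147882 m

150 mm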